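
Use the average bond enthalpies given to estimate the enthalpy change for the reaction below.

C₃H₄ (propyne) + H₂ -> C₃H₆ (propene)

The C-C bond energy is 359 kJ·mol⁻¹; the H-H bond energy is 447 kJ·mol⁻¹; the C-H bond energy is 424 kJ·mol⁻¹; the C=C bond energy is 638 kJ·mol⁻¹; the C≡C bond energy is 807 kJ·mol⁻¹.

ΔH ≈ −232 kJ

Bonds broken (reactants):
  C≡C: 1 × 807 = 807
  C-C: 1 × 359 = 359
  C-H: 4 × 424 = 1696
  H-H: 1 × 447 = 447
  Σ(broken) = 3309 kJ
Bonds formed (products):
  C-C: 1 × 359 = 359
  C-H: 6 × 424 = 2544
  C=C: 1 × 638 = 638
  Σ(formed) = 3541 kJ
ΔH = Σ(broken) − Σ(formed) = 3309 − 3541 = −232 kJ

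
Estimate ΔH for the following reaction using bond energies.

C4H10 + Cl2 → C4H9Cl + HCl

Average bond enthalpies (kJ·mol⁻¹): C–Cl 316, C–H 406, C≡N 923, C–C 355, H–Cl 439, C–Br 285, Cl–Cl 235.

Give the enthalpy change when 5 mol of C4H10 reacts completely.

ΔH = −570 kJ

Bonds broken (reactants):
  C–C: 3 × 355 = 1065
  C–H: 10 × 406 = 4060
  Cl–Cl: 1 × 235 = 235
  Σ(broken) = 5360 kJ
Bonds formed (products):
  C–C: 3 × 355 = 1065
  C–Cl: 1 × 316 = 316
  C–H: 9 × 406 = 3654
  H–Cl: 1 × 439 = 439
  Σ(formed) = 5474 kJ
ΔH = Σ(broken) − Σ(formed) = 5360 − 5474 = −114 kJ
For 5× the reaction as written: 5 × (−114) = −570 kJ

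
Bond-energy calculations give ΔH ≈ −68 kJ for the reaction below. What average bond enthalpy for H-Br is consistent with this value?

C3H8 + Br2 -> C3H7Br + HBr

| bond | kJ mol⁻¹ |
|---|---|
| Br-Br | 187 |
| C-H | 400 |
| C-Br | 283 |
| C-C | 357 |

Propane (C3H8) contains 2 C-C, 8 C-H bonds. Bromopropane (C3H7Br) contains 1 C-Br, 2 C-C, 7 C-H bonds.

Let D be the H-Br bond energy.
Σ(broken) = 1×187 + 2×357 + 8×400 = 4101
Σ(formed) = 1×283 + 2×357 + 7×400 + 1×D = 3797 + D
ΔH = Σ(broken) − Σ(formed) = (4101) − (3797 + D) = +304 − D
Setting this equal to −68 kJ gives D = 372 kJ/mol.

D(H-Br) ≈ 372 kJ/mol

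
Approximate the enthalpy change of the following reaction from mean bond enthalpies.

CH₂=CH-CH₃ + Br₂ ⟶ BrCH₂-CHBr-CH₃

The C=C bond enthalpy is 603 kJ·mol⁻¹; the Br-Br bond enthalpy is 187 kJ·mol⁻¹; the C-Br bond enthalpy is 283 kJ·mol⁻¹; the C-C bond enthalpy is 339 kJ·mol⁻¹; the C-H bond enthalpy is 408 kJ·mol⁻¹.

ΔH ≈ −115 kJ

Bonds broken (reactants):
  Br-Br: 1 × 187 = 187
  C-C: 1 × 339 = 339
  C-H: 6 × 408 = 2448
  C=C: 1 × 603 = 603
  Σ(broken) = 3577 kJ
Bonds formed (products):
  C-Br: 2 × 283 = 566
  C-C: 2 × 339 = 678
  C-H: 6 × 408 = 2448
  Σ(formed) = 3692 kJ
ΔH = Σ(broken) − Σ(formed) = 3577 − 3692 = −115 kJ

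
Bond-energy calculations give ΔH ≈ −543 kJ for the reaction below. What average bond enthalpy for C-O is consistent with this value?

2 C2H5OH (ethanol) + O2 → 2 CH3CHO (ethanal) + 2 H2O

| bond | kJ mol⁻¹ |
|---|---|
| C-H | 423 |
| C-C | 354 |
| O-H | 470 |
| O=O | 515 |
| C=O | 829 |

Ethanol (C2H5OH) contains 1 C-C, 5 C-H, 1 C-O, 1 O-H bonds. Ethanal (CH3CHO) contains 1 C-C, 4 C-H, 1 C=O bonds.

Let D be the C-O bond energy.
Σ(broken) = 2×354 + 10×423 + 2×D + 2×470 + 1×515 = 6393 + 2D
Σ(formed) = 2×354 + 8×423 + 2×829 + 4×470 = 7630
ΔH = Σ(broken) − Σ(formed) = (6393 + 2D) − (7630) = −1237 + 2D
Setting this equal to −543 kJ gives 2D = 694, so D = 347 kJ/mol.

D(C-O) ≈ 347 kJ/mol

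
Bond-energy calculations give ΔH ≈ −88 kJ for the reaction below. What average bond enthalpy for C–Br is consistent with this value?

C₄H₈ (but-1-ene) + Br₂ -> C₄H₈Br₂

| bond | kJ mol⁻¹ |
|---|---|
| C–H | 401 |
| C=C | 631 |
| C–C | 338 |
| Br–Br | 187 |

Let D be the C–Br bond energy.
Σ(broken) = 1×187 + 2×338 + 8×401 + 1×631 = 4702
Σ(formed) = 2×D + 3×338 + 8×401 = 4222 + 2D
ΔH = Σ(broken) − Σ(formed) = (4702) − (4222 + 2D) = +480 − 2D
Setting this equal to −88 kJ gives 2D = 568, so D = 284 kJ/mol.

D(C–Br) ≈ 284 kJ/mol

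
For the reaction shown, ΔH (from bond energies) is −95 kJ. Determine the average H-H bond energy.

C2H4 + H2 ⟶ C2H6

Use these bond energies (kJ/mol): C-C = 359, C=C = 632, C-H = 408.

D(H-H) ≈ 448 kJ/mol

Let D be the H-H bond energy.
Σ(broken) = 4×408 + 1×632 + 1×D = 2264 + D
Σ(formed) = 1×359 + 6×408 = 2807
ΔH = Σ(broken) − Σ(formed) = (2264 + D) − (2807) = −543 + D
Setting this equal to −95 kJ gives D = 448 kJ/mol.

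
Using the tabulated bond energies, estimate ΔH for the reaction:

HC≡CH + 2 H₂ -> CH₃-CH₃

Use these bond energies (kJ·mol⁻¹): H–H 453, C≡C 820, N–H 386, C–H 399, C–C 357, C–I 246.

Bonds broken (reactants):
  C≡C: 1 × 820 = 820
  C–H: 2 × 399 = 798
  H–H: 2 × 453 = 906
  Σ(broken) = 2524 kJ
Bonds formed (products):
  C–C: 1 × 357 = 357
  C–H: 6 × 399 = 2394
  Σ(formed) = 2751 kJ
ΔH = Σ(broken) − Σ(formed) = 2524 − 2751 = −227 kJ

ΔH ≈ −227 kJ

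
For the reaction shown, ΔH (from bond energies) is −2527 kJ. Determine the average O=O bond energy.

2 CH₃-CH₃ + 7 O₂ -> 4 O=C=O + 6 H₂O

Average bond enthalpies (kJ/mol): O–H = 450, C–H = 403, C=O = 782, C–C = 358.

Let D be the O=O bond energy.
Σ(broken) = 2×358 + 12×403 + 7×D = 5552 + 7D
Σ(formed) = 8×782 + 12×450 = 11656
ΔH = Σ(broken) − Σ(formed) = (5552 + 7D) − (11656) = −6104 + 7D
Setting this equal to −2527 kJ gives 7D = 3577, so D = 511 kJ/mol.

D(O=O) ≈ 511 kJ/mol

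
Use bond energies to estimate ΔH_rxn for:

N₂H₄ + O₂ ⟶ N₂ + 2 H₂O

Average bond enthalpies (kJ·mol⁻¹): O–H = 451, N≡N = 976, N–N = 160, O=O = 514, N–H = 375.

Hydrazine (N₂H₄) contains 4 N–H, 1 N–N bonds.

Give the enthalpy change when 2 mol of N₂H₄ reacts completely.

ΔH = −1212 kJ

Bonds broken (reactants):
  N–H: 4 × 375 = 1500
  N–N: 1 × 160 = 160
  O=O: 1 × 514 = 514
  Σ(broken) = 2174 kJ
Bonds formed (products):
  N≡N: 1 × 976 = 976
  O–H: 4 × 451 = 1804
  Σ(formed) = 2780 kJ
ΔH = Σ(broken) − Σ(formed) = 2174 − 2780 = −606 kJ
For 2× the reaction as written: 2 × (−606) = −1212 kJ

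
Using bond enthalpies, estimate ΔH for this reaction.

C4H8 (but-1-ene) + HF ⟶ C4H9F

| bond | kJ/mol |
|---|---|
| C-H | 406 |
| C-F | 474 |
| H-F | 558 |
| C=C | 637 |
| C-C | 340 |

ΔH ≈ −25 kJ

Bonds broken (reactants):
  C-C: 2 × 340 = 680
  C-H: 8 × 406 = 3248
  C=C: 1 × 637 = 637
  H-F: 1 × 558 = 558
  Σ(broken) = 5123 kJ
Bonds formed (products):
  C-C: 3 × 340 = 1020
  C-F: 1 × 474 = 474
  C-H: 9 × 406 = 3654
  Σ(formed) = 5148 kJ
ΔH = Σ(broken) − Σ(formed) = 5123 − 5148 = −25 kJ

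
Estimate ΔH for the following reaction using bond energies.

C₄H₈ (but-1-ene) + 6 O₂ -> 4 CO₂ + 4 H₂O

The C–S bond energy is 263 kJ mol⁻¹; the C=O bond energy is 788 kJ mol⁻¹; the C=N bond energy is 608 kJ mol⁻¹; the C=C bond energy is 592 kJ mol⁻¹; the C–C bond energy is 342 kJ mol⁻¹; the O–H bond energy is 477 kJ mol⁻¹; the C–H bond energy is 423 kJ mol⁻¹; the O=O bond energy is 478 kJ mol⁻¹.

ΔH ≈ −2592 kJ

Bonds broken (reactants):
  C–C: 2 × 342 = 684
  C–H: 8 × 423 = 3384
  C=C: 1 × 592 = 592
  O=O: 6 × 478 = 2868
  Σ(broken) = 7528 kJ
Bonds formed (products):
  C=O: 8 × 788 = 6304
  O–H: 8 × 477 = 3816
  Σ(formed) = 10120 kJ
ΔH = Σ(broken) − Σ(formed) = 7528 − 10120 = −2592 kJ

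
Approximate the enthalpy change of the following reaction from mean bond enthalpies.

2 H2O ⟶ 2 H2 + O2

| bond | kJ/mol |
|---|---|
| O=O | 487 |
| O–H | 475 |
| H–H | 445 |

ΔH ≈ +523 kJ

Bonds broken (reactants):
  O–H: 4 × 475 = 1900
  Σ(broken) = 1900 kJ
Bonds formed (products):
  H–H: 2 × 445 = 890
  O=O: 1 × 487 = 487
  Σ(formed) = 1377 kJ
ΔH = Σ(broken) − Σ(formed) = 1900 − 1377 = +523 kJ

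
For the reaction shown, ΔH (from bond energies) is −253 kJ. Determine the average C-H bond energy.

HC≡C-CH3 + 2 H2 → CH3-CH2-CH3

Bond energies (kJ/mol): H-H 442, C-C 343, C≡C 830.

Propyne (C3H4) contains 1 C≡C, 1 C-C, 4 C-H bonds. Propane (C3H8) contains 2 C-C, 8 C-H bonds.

Let D be the C-H bond energy.
Σ(broken) = 1×830 + 1×343 + 4×D + 2×442 = 2057 + 4D
Σ(formed) = 2×343 + 8×D = 686 + 8D
ΔH = Σ(broken) − Σ(formed) = (2057 + 4D) − (686 + 8D) = +1371 − 4D
Setting this equal to −253 kJ gives 4D = 1624, so D = 406 kJ/mol.

D(C-H) ≈ 406 kJ/mol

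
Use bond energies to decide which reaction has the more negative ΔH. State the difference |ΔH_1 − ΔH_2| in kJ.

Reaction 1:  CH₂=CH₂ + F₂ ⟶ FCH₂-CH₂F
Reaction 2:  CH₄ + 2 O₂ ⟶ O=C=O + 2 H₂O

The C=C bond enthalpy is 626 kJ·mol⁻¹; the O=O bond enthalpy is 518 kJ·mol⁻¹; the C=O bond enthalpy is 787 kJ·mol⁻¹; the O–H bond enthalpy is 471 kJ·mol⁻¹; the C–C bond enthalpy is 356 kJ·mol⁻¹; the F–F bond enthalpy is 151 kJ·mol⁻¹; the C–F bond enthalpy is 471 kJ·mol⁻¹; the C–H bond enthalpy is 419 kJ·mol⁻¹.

Reaction 2, by 225 kJ

Reaction 1:
  Bonds broken (reactants):
    C–H: 4 × 419 = 1676
    C=C: 1 × 626 = 626
    F–F: 1 × 151 = 151
    Σ(broken) = 2453 kJ
  Bonds formed (products):
    C–C: 1 × 356 = 356
    C–F: 2 × 471 = 942
    C–H: 4 × 419 = 1676
    Σ(formed) = 2974 kJ
  ΔH_1 = 2453 − 2974 = −521 kJ
Reaction 2:
  Bonds broken (reactants):
    C–H: 4 × 419 = 1676
    O=O: 2 × 518 = 1036
    Σ(broken) = 2712 kJ
  Bonds formed (products):
    C=O: 2 × 787 = 1574
    O–H: 4 × 471 = 1884
    Σ(formed) = 3458 kJ
  ΔH_2 = 2712 − 3458 = −746 kJ
ΔH_1 − ΔH_2 = +225 kJ, so reaction 2 has the more negative ΔH; |ΔH_1 − ΔH_2| = 225 kJ.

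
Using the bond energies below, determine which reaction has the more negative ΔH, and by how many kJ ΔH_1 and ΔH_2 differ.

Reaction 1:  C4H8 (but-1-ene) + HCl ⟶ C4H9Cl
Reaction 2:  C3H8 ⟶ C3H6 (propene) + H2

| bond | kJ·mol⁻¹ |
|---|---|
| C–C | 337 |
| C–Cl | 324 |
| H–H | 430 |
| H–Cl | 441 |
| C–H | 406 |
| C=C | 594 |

Reaction 1, by 157 kJ

Reaction 1:
  Bonds broken (reactants):
    C–C: 2 × 337 = 674
    C–H: 8 × 406 = 3248
    C=C: 1 × 594 = 594
    H–Cl: 1 × 441 = 441
    Σ(broken) = 4957 kJ
  Bonds formed (products):
    C–C: 3 × 337 = 1011
    C–Cl: 1 × 324 = 324
    C–H: 9 × 406 = 3654
    Σ(formed) = 4989 kJ
  ΔH_1 = 4957 − 4989 = −32 kJ
Reaction 2:
  Bonds broken (reactants):
    C–C: 2 × 337 = 674
    C–H: 8 × 406 = 3248
    Σ(broken) = 3922 kJ
  Bonds formed (products):
    C–C: 1 × 337 = 337
    C–H: 6 × 406 = 2436
    C=C: 1 × 594 = 594
    H–H: 1 × 430 = 430
    Σ(formed) = 3797 kJ
  ΔH_2 = 3922 − 3797 = +125 kJ
ΔH_1 − ΔH_2 = −157 kJ, so reaction 1 has the more negative ΔH; |ΔH_1 − ΔH_2| = 157 kJ.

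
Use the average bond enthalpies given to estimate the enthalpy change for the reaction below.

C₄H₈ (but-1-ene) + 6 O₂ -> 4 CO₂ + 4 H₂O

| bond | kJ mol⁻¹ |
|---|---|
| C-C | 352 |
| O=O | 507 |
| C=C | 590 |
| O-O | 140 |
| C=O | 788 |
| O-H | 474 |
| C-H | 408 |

Bonds broken (reactants):
  C-C: 2 × 352 = 704
  C-H: 8 × 408 = 3264
  C=C: 1 × 590 = 590
  O=O: 6 × 507 = 3042
  Σ(broken) = 7600 kJ
Bonds formed (products):
  C=O: 8 × 788 = 6304
  O-H: 8 × 474 = 3792
  Σ(formed) = 10096 kJ
ΔH = Σ(broken) − Σ(formed) = 7600 − 10096 = −2496 kJ

ΔH ≈ −2496 kJ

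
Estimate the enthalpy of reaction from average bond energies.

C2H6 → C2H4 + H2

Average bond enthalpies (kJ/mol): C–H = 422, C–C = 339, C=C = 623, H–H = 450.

Bonds broken (reactants):
  C–C: 1 × 339 = 339
  C–H: 6 × 422 = 2532
  Σ(broken) = 2871 kJ
Bonds formed (products):
  C–H: 4 × 422 = 1688
  C=C: 1 × 623 = 623
  H–H: 1 × 450 = 450
  Σ(formed) = 2761 kJ
ΔH = Σ(broken) − Σ(formed) = 2871 − 2761 = +110 kJ

ΔH ≈ +110 kJ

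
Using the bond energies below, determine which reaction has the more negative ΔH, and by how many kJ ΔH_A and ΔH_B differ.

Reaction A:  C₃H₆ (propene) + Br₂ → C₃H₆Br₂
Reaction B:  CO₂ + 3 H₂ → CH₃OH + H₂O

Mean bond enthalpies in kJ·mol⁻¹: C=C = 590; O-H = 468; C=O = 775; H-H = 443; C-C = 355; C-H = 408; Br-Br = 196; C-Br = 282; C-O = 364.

Reaction A, by 20 kJ

Reaction A:
  Bonds broken (reactants):
    Br-Br: 1 × 196 = 196
    C-C: 1 × 355 = 355
    C-H: 6 × 408 = 2448
    C=C: 1 × 590 = 590
    Σ(broken) = 3589 kJ
  Bonds formed (products):
    C-Br: 2 × 282 = 564
    C-C: 2 × 355 = 710
    C-H: 6 × 408 = 2448
    Σ(formed) = 3722 kJ
  ΔH_A = 3589 − 3722 = −133 kJ
Reaction B:
  Bonds broken (reactants):
    C=O: 2 × 775 = 1550
    H-H: 3 × 443 = 1329
    Σ(broken) = 2879 kJ
  Bonds formed (products):
    C-H: 3 × 408 = 1224
    C-O: 1 × 364 = 364
    O-H: 3 × 468 = 1404
    Σ(formed) = 2992 kJ
  ΔH_B = 2879 − 2992 = −113 kJ
ΔH_A − ΔH_B = −20 kJ, so reaction A has the more negative ΔH; |ΔH_A − ΔH_B| = 20 kJ.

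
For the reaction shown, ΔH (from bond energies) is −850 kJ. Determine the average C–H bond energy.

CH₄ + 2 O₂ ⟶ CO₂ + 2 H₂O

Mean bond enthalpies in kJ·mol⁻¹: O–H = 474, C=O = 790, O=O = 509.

D(C–H) ≈ 402 kJ/mol

Let D be the C–H bond energy.
Σ(broken) = 4×D + 2×509 = 1018 + 4D
Σ(formed) = 2×790 + 4×474 = 3476
ΔH = Σ(broken) − Σ(formed) = (1018 + 4D) − (3476) = −2458 + 4D
Setting this equal to −850 kJ gives 4D = 1608, so D = 402 kJ/mol.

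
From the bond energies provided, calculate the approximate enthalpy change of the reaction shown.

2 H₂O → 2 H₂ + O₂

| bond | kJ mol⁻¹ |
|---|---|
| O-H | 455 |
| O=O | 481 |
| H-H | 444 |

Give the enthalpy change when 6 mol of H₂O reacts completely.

Bonds broken (reactants):
  O-H: 4 × 455 = 1820
  Σ(broken) = 1820 kJ
Bonds formed (products):
  H-H: 2 × 444 = 888
  O=O: 1 × 481 = 481
  Σ(formed) = 1369 kJ
ΔH = Σ(broken) − Σ(formed) = 1820 − 1369 = +451 kJ
For 3× the reaction as written: 3 × (+451) = +1353 kJ

ΔH = +1353 kJ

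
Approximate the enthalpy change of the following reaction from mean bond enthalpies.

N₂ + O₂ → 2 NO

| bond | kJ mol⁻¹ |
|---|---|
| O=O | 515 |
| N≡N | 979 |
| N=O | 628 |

ΔH ≈ +238 kJ

Bonds broken (reactants):
  N≡N: 1 × 979 = 979
  O=O: 1 × 515 = 515
  Σ(broken) = 1494 kJ
Bonds formed (products):
  N=O: 2 × 628 = 1256
  Σ(formed) = 1256 kJ
ΔH = Σ(broken) − Σ(formed) = 1494 − 1256 = +238 kJ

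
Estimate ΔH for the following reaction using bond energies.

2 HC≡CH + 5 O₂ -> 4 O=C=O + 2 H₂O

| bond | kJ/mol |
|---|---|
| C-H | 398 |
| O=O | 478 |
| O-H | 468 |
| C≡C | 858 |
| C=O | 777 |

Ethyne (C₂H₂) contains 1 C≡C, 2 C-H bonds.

Bonds broken (reactants):
  C≡C: 2 × 858 = 1716
  C-H: 4 × 398 = 1592
  O=O: 5 × 478 = 2390
  Σ(broken) = 5698 kJ
Bonds formed (products):
  C=O: 8 × 777 = 6216
  O-H: 4 × 468 = 1872
  Σ(formed) = 8088 kJ
ΔH = Σ(broken) − Σ(formed) = 5698 − 8088 = −2390 kJ

ΔH ≈ −2390 kJ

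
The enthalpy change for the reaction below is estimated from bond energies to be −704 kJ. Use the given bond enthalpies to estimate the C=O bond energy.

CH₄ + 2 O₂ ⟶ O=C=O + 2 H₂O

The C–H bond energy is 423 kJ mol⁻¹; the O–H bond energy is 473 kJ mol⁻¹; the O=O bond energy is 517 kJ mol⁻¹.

D(C=O) ≈ 769 kJ/mol

Let D be the C=O bond energy.
Σ(broken) = 4×423 + 2×517 = 2726
Σ(formed) = 2×D + 4×473 = 1892 + 2D
ΔH = Σ(broken) − Σ(formed) = (2726) − (1892 + 2D) = +834 − 2D
Setting this equal to −704 kJ gives 2D = 1538, so D = 769 kJ/mol.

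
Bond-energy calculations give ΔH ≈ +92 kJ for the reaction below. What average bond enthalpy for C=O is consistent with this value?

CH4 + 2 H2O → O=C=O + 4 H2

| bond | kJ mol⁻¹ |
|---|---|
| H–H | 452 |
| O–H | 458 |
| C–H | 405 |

Let D be the C=O bond energy.
Σ(broken) = 4×405 + 4×458 = 3452
Σ(formed) = 2×D + 4×452 = 1808 + 2D
ΔH = Σ(broken) − Σ(formed) = (3452) − (1808 + 2D) = +1644 − 2D
Setting this equal to +92 kJ gives 2D = 1552, so D = 776 kJ/mol.

D(C=O) ≈ 776 kJ/mol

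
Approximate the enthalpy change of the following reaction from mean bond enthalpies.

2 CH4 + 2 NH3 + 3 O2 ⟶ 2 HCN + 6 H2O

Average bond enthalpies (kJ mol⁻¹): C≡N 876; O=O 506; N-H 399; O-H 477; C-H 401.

ΔH ≈ −1158 kJ

Bonds broken (reactants):
  C-H: 8 × 401 = 3208
  N-H: 6 × 399 = 2394
  O=O: 3 × 506 = 1518
  Σ(broken) = 7120 kJ
Bonds formed (products):
  C≡N: 2 × 876 = 1752
  C-H: 2 × 401 = 802
  O-H: 12 × 477 = 5724
  Σ(formed) = 8278 kJ
ΔH = Σ(broken) − Σ(formed) = 7120 − 8278 = −1158 kJ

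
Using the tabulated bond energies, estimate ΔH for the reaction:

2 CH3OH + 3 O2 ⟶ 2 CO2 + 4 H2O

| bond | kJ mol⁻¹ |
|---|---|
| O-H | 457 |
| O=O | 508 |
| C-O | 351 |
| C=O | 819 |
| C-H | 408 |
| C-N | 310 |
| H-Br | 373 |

ΔH ≈ −1344 kJ

Bonds broken (reactants):
  C-H: 6 × 408 = 2448
  C-O: 2 × 351 = 702
  O-H: 2 × 457 = 914
  O=O: 3 × 508 = 1524
  Σ(broken) = 5588 kJ
Bonds formed (products):
  C=O: 4 × 819 = 3276
  O-H: 8 × 457 = 3656
  Σ(formed) = 6932 kJ
ΔH = Σ(broken) − Σ(formed) = 5588 − 6932 = −1344 kJ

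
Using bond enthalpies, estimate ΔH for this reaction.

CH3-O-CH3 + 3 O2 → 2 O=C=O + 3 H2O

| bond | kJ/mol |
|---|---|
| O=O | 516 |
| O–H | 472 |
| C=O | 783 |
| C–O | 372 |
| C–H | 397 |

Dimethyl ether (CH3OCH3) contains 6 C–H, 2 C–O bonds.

Bonds broken (reactants):
  C–H: 6 × 397 = 2382
  C–O: 2 × 372 = 744
  O=O: 3 × 516 = 1548
  Σ(broken) = 4674 kJ
Bonds formed (products):
  C=O: 4 × 783 = 3132
  O–H: 6 × 472 = 2832
  Σ(formed) = 5964 kJ
ΔH = Σ(broken) − Σ(formed) = 4674 − 5964 = −1290 kJ

ΔH ≈ −1290 kJ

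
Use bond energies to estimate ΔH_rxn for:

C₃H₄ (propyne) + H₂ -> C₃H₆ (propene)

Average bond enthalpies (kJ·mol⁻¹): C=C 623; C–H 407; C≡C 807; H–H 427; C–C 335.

Bonds broken (reactants):
  C≡C: 1 × 807 = 807
  C–C: 1 × 335 = 335
  C–H: 4 × 407 = 1628
  H–H: 1 × 427 = 427
  Σ(broken) = 3197 kJ
Bonds formed (products):
  C–C: 1 × 335 = 335
  C–H: 6 × 407 = 2442
  C=C: 1 × 623 = 623
  Σ(formed) = 3400 kJ
ΔH = Σ(broken) − Σ(formed) = 3197 − 3400 = −203 kJ

ΔH ≈ −203 kJ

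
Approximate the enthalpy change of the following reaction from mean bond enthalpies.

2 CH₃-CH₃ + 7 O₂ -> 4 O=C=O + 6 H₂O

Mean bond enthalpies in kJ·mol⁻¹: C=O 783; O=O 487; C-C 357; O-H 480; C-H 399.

Bonds broken (reactants):
  C-C: 2 × 357 = 714
  C-H: 12 × 399 = 4788
  O=O: 7 × 487 = 3409
  Σ(broken) = 8911 kJ
Bonds formed (products):
  C=O: 8 × 783 = 6264
  O-H: 12 × 480 = 5760
  Σ(formed) = 12024 kJ
ΔH = Σ(broken) − Σ(formed) = 8911 − 12024 = −3113 kJ

ΔH ≈ −3113 kJ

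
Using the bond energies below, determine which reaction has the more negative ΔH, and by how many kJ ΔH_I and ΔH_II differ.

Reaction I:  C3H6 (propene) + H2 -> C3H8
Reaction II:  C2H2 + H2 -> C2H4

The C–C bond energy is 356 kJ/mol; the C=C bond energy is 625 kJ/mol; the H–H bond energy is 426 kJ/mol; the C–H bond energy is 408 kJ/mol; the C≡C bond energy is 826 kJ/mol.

Reaction II, by 68 kJ

Reaction I:
  Bonds broken (reactants):
    C–C: 1 × 356 = 356
    C–H: 6 × 408 = 2448
    C=C: 1 × 625 = 625
    H–H: 1 × 426 = 426
    Σ(broken) = 3855 kJ
  Bonds formed (products):
    C–C: 2 × 356 = 712
    C–H: 8 × 408 = 3264
    Σ(formed) = 3976 kJ
  ΔH_I = 3855 − 3976 = −121 kJ
Reaction II:
  Bonds broken (reactants):
    C≡C: 1 × 826 = 826
    C–H: 2 × 408 = 816
    H–H: 1 × 426 = 426
    Σ(broken) = 2068 kJ
  Bonds formed (products):
    C–H: 4 × 408 = 1632
    C=C: 1 × 625 = 625
    Σ(formed) = 2257 kJ
  ΔH_II = 2068 − 2257 = −189 kJ
ΔH_I − ΔH_II = +68 kJ, so reaction II has the more negative ΔH; |ΔH_I − ΔH_II| = 68 kJ.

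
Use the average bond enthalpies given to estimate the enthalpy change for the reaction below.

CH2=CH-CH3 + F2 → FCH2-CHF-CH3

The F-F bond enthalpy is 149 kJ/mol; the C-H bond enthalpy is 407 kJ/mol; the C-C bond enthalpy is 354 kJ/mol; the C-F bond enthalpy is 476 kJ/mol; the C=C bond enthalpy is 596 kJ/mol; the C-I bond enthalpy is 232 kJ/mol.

Bonds broken (reactants):
  C-C: 1 × 354 = 354
  C-H: 6 × 407 = 2442
  C=C: 1 × 596 = 596
  F-F: 1 × 149 = 149
  Σ(broken) = 3541 kJ
Bonds formed (products):
  C-C: 2 × 354 = 708
  C-F: 2 × 476 = 952
  C-H: 6 × 407 = 2442
  Σ(formed) = 4102 kJ
ΔH = Σ(broken) − Σ(formed) = 3541 − 4102 = −561 kJ

ΔH ≈ −561 kJ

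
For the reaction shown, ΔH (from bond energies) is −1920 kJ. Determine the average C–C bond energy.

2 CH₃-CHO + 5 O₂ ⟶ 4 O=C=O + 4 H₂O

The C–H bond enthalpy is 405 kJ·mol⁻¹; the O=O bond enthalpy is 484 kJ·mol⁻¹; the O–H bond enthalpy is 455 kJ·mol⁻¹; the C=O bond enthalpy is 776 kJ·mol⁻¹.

D(C–C) ≈ 358 kJ/mol

Let D be the C–C bond energy.
Σ(broken) = 2×D + 8×405 + 2×776 + 5×484 = 7212 + 2D
Σ(formed) = 8×776 + 8×455 = 9848
ΔH = Σ(broken) − Σ(formed) = (7212 + 2D) − (9848) = −2636 + 2D
Setting this equal to −1920 kJ gives 2D = 716, so D = 358 kJ/mol.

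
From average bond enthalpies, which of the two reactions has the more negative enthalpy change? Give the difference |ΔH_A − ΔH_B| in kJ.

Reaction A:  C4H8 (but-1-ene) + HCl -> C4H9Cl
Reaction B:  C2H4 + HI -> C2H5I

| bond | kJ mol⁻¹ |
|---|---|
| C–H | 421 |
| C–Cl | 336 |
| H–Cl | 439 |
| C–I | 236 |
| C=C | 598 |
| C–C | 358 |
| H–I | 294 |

Reaction A:
  Bonds broken (reactants):
    C–C: 2 × 358 = 716
    C–H: 8 × 421 = 3368
    C=C: 1 × 598 = 598
    H–Cl: 1 × 439 = 439
    Σ(broken) = 5121 kJ
  Bonds formed (products):
    C–C: 3 × 358 = 1074
    C–Cl: 1 × 336 = 336
    C–H: 9 × 421 = 3789
    Σ(formed) = 5199 kJ
  ΔH_A = 5121 − 5199 = −78 kJ
Reaction B:
  Bonds broken (reactants):
    C–H: 4 × 421 = 1684
    C=C: 1 × 598 = 598
    H–I: 1 × 294 = 294
    Σ(broken) = 2576 kJ
  Bonds formed (products):
    C–C: 1 × 358 = 358
    C–H: 5 × 421 = 2105
    C–I: 1 × 236 = 236
    Σ(formed) = 2699 kJ
  ΔH_B = 2576 − 2699 = −123 kJ
ΔH_A − ΔH_B = +45 kJ, so reaction B has the more negative ΔH; |ΔH_A − ΔH_B| = 45 kJ.

Reaction B, by 45 kJ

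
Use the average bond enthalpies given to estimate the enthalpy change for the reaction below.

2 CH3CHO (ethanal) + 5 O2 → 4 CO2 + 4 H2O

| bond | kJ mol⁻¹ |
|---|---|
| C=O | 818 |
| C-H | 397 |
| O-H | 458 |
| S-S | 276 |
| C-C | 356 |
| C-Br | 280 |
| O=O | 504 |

Bonds broken (reactants):
  C-C: 2 × 356 = 712
  C-H: 8 × 397 = 3176
  C=O: 2 × 818 = 1636
  O=O: 5 × 504 = 2520
  Σ(broken) = 8044 kJ
Bonds formed (products):
  C=O: 8 × 818 = 6544
  O-H: 8 × 458 = 3664
  Σ(formed) = 10208 kJ
ΔH = Σ(broken) − Σ(formed) = 8044 − 10208 = −2164 kJ

ΔH ≈ −2164 kJ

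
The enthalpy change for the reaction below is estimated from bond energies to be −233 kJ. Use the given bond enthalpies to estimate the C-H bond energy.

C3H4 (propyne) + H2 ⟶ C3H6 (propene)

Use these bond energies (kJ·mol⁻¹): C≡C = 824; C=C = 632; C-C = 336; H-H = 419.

Let D be the C-H bond energy.
Σ(broken) = 1×824 + 1×336 + 4×D + 1×419 = 1579 + 4D
Σ(formed) = 1×336 + 6×D + 1×632 = 968 + 6D
ΔH = Σ(broken) − Σ(formed) = (1579 + 4D) − (968 + 6D) = +611 − 2D
Setting this equal to −233 kJ gives 2D = 844, so D = 422 kJ/mol.

D(C-H) ≈ 422 kJ/mol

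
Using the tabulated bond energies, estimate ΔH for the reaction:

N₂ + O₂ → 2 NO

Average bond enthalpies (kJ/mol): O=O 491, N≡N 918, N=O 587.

Bonds broken (reactants):
  N≡N: 1 × 918 = 918
  O=O: 1 × 491 = 491
  Σ(broken) = 1409 kJ
Bonds formed (products):
  N=O: 2 × 587 = 1174
  Σ(formed) = 1174 kJ
ΔH = Σ(broken) − Σ(formed) = 1409 − 1174 = +235 kJ

ΔH ≈ +235 kJ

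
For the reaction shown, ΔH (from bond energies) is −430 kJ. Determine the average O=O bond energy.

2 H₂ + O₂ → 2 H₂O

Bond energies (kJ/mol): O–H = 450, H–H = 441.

D(O=O) ≈ 488 kJ/mol

Let D be the O=O bond energy.
Σ(broken) = 2×441 + 1×D = 882 + D
Σ(formed) = 4×450 = 1800
ΔH = Σ(broken) − Σ(formed) = (882 + D) − (1800) = −918 + D
Setting this equal to −430 kJ gives D = 488 kJ/mol.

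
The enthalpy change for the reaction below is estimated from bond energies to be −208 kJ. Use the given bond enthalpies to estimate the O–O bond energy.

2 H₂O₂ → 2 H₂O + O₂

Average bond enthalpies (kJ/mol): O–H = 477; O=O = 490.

D(O–O) ≈ 141 kJ/mol

Let D be the O–O bond energy.
Σ(broken) = 4×477 + 2×D = 1908 + 2D
Σ(formed) = 4×477 + 1×490 = 2398
ΔH = Σ(broken) − Σ(formed) = (1908 + 2D) − (2398) = −490 + 2D
Setting this equal to −208 kJ gives 2D = 282, so D = 141 kJ/mol.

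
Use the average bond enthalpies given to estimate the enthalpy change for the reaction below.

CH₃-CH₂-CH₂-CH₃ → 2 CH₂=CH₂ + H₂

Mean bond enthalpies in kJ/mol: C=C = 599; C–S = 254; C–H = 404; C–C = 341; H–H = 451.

Bonds broken (reactants):
  C–C: 3 × 341 = 1023
  C–H: 10 × 404 = 4040
  Σ(broken) = 5063 kJ
Bonds formed (products):
  C–H: 8 × 404 = 3232
  C=C: 2 × 599 = 1198
  H–H: 1 × 451 = 451
  Σ(formed) = 4881 kJ
ΔH = Σ(broken) − Σ(formed) = 5063 − 4881 = +182 kJ

ΔH ≈ +182 kJ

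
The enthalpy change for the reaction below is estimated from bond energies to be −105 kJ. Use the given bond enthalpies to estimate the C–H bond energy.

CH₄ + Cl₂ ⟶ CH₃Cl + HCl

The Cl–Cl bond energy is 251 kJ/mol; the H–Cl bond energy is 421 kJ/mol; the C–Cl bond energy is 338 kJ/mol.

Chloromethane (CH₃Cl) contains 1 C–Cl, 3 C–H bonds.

Let D be the C–H bond energy.
Σ(broken) = 4×D + 1×251 = 251 + 4D
Σ(formed) = 1×338 + 3×D + 1×421 = 759 + 3D
ΔH = Σ(broken) − Σ(formed) = (251 + 4D) − (759 + 3D) = −508 + D
Setting this equal to −105 kJ gives D = 403 kJ/mol.

D(C–H) ≈ 403 kJ/mol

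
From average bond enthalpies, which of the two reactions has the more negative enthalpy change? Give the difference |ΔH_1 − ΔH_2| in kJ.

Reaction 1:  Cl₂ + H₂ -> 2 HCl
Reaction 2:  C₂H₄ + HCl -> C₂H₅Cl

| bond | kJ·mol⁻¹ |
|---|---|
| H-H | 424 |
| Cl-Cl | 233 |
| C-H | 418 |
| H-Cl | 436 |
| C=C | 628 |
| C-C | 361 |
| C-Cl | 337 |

Reaction 1:
  Bonds broken (reactants):
    Cl-Cl: 1 × 233 = 233
    H-H: 1 × 424 = 424
    Σ(broken) = 657 kJ
  Bonds formed (products):
    H-Cl: 2 × 436 = 872
    Σ(formed) = 872 kJ
  ΔH_1 = 657 − 872 = −215 kJ
Reaction 2:
  Bonds broken (reactants):
    C-H: 4 × 418 = 1672
    C=C: 1 × 628 = 628
    H-Cl: 1 × 436 = 436
    Σ(broken) = 2736 kJ
  Bonds formed (products):
    C-C: 1 × 361 = 361
    C-Cl: 1 × 337 = 337
    C-H: 5 × 418 = 2090
    Σ(formed) = 2788 kJ
  ΔH_2 = 2736 − 2788 = −52 kJ
ΔH_1 − ΔH_2 = −163 kJ, so reaction 1 has the more negative ΔH; |ΔH_1 − ΔH_2| = 163 kJ.

Reaction 1, by 163 kJ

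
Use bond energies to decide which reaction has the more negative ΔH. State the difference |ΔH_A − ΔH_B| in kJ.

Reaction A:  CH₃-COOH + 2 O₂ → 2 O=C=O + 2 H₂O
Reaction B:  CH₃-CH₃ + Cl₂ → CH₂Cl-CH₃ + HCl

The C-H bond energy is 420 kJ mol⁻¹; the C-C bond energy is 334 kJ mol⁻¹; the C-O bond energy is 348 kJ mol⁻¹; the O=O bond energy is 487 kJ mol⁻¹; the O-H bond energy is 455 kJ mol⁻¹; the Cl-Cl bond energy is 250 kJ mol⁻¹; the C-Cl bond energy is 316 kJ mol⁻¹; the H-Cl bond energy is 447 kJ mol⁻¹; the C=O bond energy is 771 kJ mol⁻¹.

Reaction A:
  Bonds broken (reactants):
    C-C: 1 × 334 = 334
    C-H: 3 × 420 = 1260
    C-O: 1 × 348 = 348
    C=O: 1 × 771 = 771
    O-H: 1 × 455 = 455
    O=O: 2 × 487 = 974
    Σ(broken) = 4142 kJ
  Bonds formed (products):
    C=O: 4 × 771 = 3084
    O-H: 4 × 455 = 1820
    Σ(formed) = 4904 kJ
  ΔH_A = 4142 − 4904 = −762 kJ
Reaction B:
  Bonds broken (reactants):
    C-C: 1 × 334 = 334
    C-H: 6 × 420 = 2520
    Cl-Cl: 1 × 250 = 250
    Σ(broken) = 3104 kJ
  Bonds formed (products):
    C-C: 1 × 334 = 334
    C-Cl: 1 × 316 = 316
    C-H: 5 × 420 = 2100
    H-Cl: 1 × 447 = 447
    Σ(formed) = 3197 kJ
  ΔH_B = 3104 − 3197 = −93 kJ
ΔH_A − ΔH_B = −669 kJ, so reaction A has the more negative ΔH; |ΔH_A − ΔH_B| = 669 kJ.

Reaction A, by 669 kJ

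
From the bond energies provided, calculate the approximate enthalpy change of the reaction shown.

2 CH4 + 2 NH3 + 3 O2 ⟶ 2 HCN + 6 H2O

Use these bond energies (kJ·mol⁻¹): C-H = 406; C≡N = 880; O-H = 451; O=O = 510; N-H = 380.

ΔH ≈ −926 kJ

Bonds broken (reactants):
  C-H: 8 × 406 = 3248
  N-H: 6 × 380 = 2280
  O=O: 3 × 510 = 1530
  Σ(broken) = 7058 kJ
Bonds formed (products):
  C≡N: 2 × 880 = 1760
  C-H: 2 × 406 = 812
  O-H: 12 × 451 = 5412
  Σ(formed) = 7984 kJ
ΔH = Σ(broken) − Σ(formed) = 7058 − 7984 = −926 kJ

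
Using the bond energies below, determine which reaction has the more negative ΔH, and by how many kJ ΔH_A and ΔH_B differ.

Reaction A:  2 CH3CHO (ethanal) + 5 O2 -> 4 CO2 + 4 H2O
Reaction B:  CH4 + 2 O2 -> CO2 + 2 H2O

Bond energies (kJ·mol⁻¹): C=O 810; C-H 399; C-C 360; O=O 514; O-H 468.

Reaction A:
  Bonds broken (reactants):
    C-C: 2 × 360 = 720
    C-H: 8 × 399 = 3192
    C=O: 2 × 810 = 1620
    O=O: 5 × 514 = 2570
    Σ(broken) = 8102 kJ
  Bonds formed (products):
    C=O: 8 × 810 = 6480
    O-H: 8 × 468 = 3744
    Σ(formed) = 10224 kJ
  ΔH_A = 8102 − 10224 = −2122 kJ
Reaction B:
  Bonds broken (reactants):
    C-H: 4 × 399 = 1596
    O=O: 2 × 514 = 1028
    Σ(broken) = 2624 kJ
  Bonds formed (products):
    C=O: 2 × 810 = 1620
    O-H: 4 × 468 = 1872
    Σ(formed) = 3492 kJ
  ΔH_B = 2624 − 3492 = −868 kJ
ΔH_A − ΔH_B = −1254 kJ, so reaction A has the more negative ΔH; |ΔH_A − ΔH_B| = 1254 kJ.

Reaction A, by 1254 kJ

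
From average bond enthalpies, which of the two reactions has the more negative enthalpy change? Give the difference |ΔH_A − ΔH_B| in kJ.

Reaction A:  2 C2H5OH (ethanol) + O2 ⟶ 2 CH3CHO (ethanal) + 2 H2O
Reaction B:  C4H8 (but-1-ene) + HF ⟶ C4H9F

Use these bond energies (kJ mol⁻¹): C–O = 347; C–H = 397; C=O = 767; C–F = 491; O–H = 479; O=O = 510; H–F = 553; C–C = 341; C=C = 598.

Reaction A:
  Bonds broken (reactants):
    C–C: 2 × 341 = 682
    C–H: 10 × 397 = 3970
    C–O: 2 × 347 = 694
    O–H: 2 × 479 = 958
    O=O: 1 × 510 = 510
    Σ(broken) = 6814 kJ
  Bonds formed (products):
    C–C: 2 × 341 = 682
    C–H: 8 × 397 = 3176
    C=O: 2 × 767 = 1534
    O–H: 4 × 479 = 1916
    Σ(formed) = 7308 kJ
  ΔH_A = 6814 − 7308 = −494 kJ
Reaction B:
  Bonds broken (reactants):
    C–C: 2 × 341 = 682
    C–H: 8 × 397 = 3176
    C=C: 1 × 598 = 598
    H–F: 1 × 553 = 553
    Σ(broken) = 5009 kJ
  Bonds formed (products):
    C–C: 3 × 341 = 1023
    C–F: 1 × 491 = 491
    C–H: 9 × 397 = 3573
    Σ(formed) = 5087 kJ
  ΔH_B = 5009 − 5087 = −78 kJ
ΔH_A − ΔH_B = −416 kJ, so reaction A has the more negative ΔH; |ΔH_A − ΔH_B| = 416 kJ.

Reaction A, by 416 kJ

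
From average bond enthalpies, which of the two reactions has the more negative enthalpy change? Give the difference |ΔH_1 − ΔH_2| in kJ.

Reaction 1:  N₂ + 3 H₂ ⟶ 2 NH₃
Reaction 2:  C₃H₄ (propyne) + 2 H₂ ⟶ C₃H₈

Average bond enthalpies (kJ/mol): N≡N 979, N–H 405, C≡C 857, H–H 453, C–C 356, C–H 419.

Reaction 1:
  Bonds broken (reactants):
    H–H: 3 × 453 = 1359
    N≡N: 1 × 979 = 979
    Σ(broken) = 2338 kJ
  Bonds formed (products):
    N–H: 6 × 405 = 2430
    Σ(formed) = 2430 kJ
  ΔH_1 = 2338 − 2430 = −92 kJ
Reaction 2:
  Bonds broken (reactants):
    C≡C: 1 × 857 = 857
    C–C: 1 × 356 = 356
    C–H: 4 × 419 = 1676
    H–H: 2 × 453 = 906
    Σ(broken) = 3795 kJ
  Bonds formed (products):
    C–C: 2 × 356 = 712
    C–H: 8 × 419 = 3352
    Σ(formed) = 4064 kJ
  ΔH_2 = 3795 − 4064 = −269 kJ
ΔH_1 − ΔH_2 = +177 kJ, so reaction 2 has the more negative ΔH; |ΔH_1 − ΔH_2| = 177 kJ.

Reaction 2, by 177 kJ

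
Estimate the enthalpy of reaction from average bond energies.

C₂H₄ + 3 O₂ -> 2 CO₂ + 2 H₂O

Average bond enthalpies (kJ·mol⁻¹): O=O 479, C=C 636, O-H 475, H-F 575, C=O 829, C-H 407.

ΔH ≈ −1515 kJ

Bonds broken (reactants):
  C-H: 4 × 407 = 1628
  C=C: 1 × 636 = 636
  O=O: 3 × 479 = 1437
  Σ(broken) = 3701 kJ
Bonds formed (products):
  C=O: 4 × 829 = 3316
  O-H: 4 × 475 = 1900
  Σ(formed) = 5216 kJ
ΔH = Σ(broken) − Σ(formed) = 3701 − 5216 = −1515 kJ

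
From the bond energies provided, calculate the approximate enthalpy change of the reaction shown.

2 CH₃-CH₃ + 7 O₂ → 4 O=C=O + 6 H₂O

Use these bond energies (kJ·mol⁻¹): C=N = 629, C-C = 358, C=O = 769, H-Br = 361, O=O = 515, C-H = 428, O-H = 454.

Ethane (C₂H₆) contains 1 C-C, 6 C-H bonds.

Bonds broken (reactants):
  C-C: 2 × 358 = 716
  C-H: 12 × 428 = 5136
  O=O: 7 × 515 = 3605
  Σ(broken) = 9457 kJ
Bonds formed (products):
  C=O: 8 × 769 = 6152
  O-H: 12 × 454 = 5448
  Σ(formed) = 11600 kJ
ΔH = Σ(broken) − Σ(formed) = 9457 − 11600 = −2143 kJ

ΔH ≈ −2143 kJ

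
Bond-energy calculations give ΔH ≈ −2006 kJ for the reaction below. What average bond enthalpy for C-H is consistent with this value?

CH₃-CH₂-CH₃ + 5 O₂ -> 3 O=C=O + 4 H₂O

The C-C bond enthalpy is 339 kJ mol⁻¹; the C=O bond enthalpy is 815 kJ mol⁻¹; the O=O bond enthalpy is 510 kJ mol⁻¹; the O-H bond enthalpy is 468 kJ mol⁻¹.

Let D be the C-H bond energy.
Σ(broken) = 2×339 + 8×D + 5×510 = 3228 + 8D
Σ(formed) = 6×815 + 8×468 = 8634
ΔH = Σ(broken) − Σ(formed) = (3228 + 8D) − (8634) = −5406 + 8D
Setting this equal to −2006 kJ gives 8D = 3400, so D = 425 kJ/mol.

D(C-H) ≈ 425 kJ/mol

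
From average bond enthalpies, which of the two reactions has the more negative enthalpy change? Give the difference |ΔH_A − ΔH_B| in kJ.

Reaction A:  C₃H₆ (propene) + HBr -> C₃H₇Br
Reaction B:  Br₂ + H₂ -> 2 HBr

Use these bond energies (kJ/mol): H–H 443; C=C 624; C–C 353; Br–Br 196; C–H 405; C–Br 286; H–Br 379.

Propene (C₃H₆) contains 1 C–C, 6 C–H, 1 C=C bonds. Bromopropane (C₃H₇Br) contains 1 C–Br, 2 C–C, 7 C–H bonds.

Reaction A:
  Bonds broken (reactants):
    C–C: 1 × 353 = 353
    C–H: 6 × 405 = 2430
    C=C: 1 × 624 = 624
    H–Br: 1 × 379 = 379
    Σ(broken) = 3786 kJ
  Bonds formed (products):
    C–Br: 1 × 286 = 286
    C–C: 2 × 353 = 706
    C–H: 7 × 405 = 2835
    Σ(formed) = 3827 kJ
  ΔH_A = 3786 − 3827 = −41 kJ
Reaction B:
  Bonds broken (reactants):
    Br–Br: 1 × 196 = 196
    H–H: 1 × 443 = 443
    Σ(broken) = 639 kJ
  Bonds formed (products):
    H–Br: 2 × 379 = 758
    Σ(formed) = 758 kJ
  ΔH_B = 639 − 758 = −119 kJ
ΔH_A − ΔH_B = +78 kJ, so reaction B has the more negative ΔH; |ΔH_A − ΔH_B| = 78 kJ.

Reaction B, by 78 kJ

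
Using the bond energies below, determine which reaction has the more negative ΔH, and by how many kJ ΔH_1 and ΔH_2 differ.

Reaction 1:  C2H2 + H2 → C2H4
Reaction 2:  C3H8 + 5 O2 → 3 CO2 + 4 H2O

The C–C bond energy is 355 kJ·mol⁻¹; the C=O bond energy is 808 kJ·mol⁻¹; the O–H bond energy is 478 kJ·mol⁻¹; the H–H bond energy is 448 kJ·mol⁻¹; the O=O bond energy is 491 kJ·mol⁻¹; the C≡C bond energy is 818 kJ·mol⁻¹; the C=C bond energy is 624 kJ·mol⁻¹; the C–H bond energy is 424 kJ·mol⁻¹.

Reaction 1:
  Bonds broken (reactants):
    C≡C: 1 × 818 = 818
    C–H: 2 × 424 = 848
    H–H: 1 × 448 = 448
    Σ(broken) = 2114 kJ
  Bonds formed (products):
    C–H: 4 × 424 = 1696
    C=C: 1 × 624 = 624
    Σ(formed) = 2320 kJ
  ΔH_1 = 2114 − 2320 = −206 kJ
Reaction 2:
  Bonds broken (reactants):
    C–C: 2 × 355 = 710
    C–H: 8 × 424 = 3392
    O=O: 5 × 491 = 2455
    Σ(broken) = 6557 kJ
  Bonds formed (products):
    C=O: 6 × 808 = 4848
    O–H: 8 × 478 = 3824
    Σ(formed) = 8672 kJ
  ΔH_2 = 6557 − 8672 = −2115 kJ
ΔH_1 − ΔH_2 = +1909 kJ, so reaction 2 has the more negative ΔH; |ΔH_1 − ΔH_2| = 1909 kJ.

Reaction 2, by 1909 kJ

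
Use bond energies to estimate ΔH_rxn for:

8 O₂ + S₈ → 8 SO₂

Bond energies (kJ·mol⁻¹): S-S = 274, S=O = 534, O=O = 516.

ΔH ≈ −2224 kJ

Bonds broken (reactants):
  O=O: 8 × 516 = 4128
  S-S: 8 × 274 = 2192
  Σ(broken) = 6320 kJ
Bonds formed (products):
  S=O: 16 × 534 = 8544
  Σ(formed) = 8544 kJ
ΔH = Σ(broken) − Σ(formed) = 6320 − 8544 = −2224 kJ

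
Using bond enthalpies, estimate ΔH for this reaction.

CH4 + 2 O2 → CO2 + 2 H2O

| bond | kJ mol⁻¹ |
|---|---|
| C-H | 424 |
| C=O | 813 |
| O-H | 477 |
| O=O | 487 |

Bonds broken (reactants):
  C-H: 4 × 424 = 1696
  O=O: 2 × 487 = 974
  Σ(broken) = 2670 kJ
Bonds formed (products):
  C=O: 2 × 813 = 1626
  O-H: 4 × 477 = 1908
  Σ(formed) = 3534 kJ
ΔH = Σ(broken) − Σ(formed) = 2670 − 3534 = −864 kJ

ΔH ≈ −864 kJ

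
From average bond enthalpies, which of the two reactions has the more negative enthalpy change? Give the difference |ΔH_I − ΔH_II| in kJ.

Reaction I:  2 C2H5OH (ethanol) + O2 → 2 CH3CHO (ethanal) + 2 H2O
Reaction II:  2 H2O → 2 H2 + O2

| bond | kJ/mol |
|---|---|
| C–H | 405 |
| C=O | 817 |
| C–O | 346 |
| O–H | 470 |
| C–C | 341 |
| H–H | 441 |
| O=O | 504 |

Reaction I, by 1062 kJ

Reaction I:
  Bonds broken (reactants):
    C–C: 2 × 341 = 682
    C–H: 10 × 405 = 4050
    C–O: 2 × 346 = 692
    O–H: 2 × 470 = 940
    O=O: 1 × 504 = 504
    Σ(broken) = 6868 kJ
  Bonds formed (products):
    C–C: 2 × 341 = 682
    C–H: 8 × 405 = 3240
    C=O: 2 × 817 = 1634
    O–H: 4 × 470 = 1880
    Σ(formed) = 7436 kJ
  ΔH_I = 6868 − 7436 = −568 kJ
Reaction II:
  Bonds broken (reactants):
    O–H: 4 × 470 = 1880
    Σ(broken) = 1880 kJ
  Bonds formed (products):
    H–H: 2 × 441 = 882
    O=O: 1 × 504 = 504
    Σ(formed) = 1386 kJ
  ΔH_II = 1880 − 1386 = +494 kJ
ΔH_I − ΔH_II = −1062 kJ, so reaction I has the more negative ΔH; |ΔH_I − ΔH_II| = 1062 kJ.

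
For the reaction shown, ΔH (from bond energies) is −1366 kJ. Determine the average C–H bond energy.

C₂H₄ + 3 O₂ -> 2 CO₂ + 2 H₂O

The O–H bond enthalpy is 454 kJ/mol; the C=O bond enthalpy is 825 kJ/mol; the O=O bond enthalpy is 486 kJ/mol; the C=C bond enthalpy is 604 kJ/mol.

D(C–H) ≈ 422 kJ/mol

Let D be the C–H bond energy.
Σ(broken) = 4×D + 1×604 + 3×486 = 2062 + 4D
Σ(formed) = 4×825 + 4×454 = 5116
ΔH = Σ(broken) − Σ(formed) = (2062 + 4D) − (5116) = −3054 + 4D
Setting this equal to −1366 kJ gives 4D = 1688, so D = 422 kJ/mol.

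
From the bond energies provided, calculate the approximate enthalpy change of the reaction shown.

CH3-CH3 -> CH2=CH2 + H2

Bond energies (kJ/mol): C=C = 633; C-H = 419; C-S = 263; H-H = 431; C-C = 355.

Bonds broken (reactants):
  C-C: 1 × 355 = 355
  C-H: 6 × 419 = 2514
  Σ(broken) = 2869 kJ
Bonds formed (products):
  C-H: 4 × 419 = 1676
  C=C: 1 × 633 = 633
  H-H: 1 × 431 = 431
  Σ(formed) = 2740 kJ
ΔH = Σ(broken) − Σ(formed) = 2869 − 2740 = +129 kJ

ΔH ≈ +129 kJ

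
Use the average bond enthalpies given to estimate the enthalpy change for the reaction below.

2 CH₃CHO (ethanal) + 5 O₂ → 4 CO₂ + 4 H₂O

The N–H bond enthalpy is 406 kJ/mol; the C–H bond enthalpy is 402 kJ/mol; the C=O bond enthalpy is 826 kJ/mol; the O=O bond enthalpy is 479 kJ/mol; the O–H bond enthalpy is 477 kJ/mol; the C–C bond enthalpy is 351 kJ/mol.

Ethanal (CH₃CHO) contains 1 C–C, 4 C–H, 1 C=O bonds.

ΔH ≈ −2459 kJ

Bonds broken (reactants):
  C–C: 2 × 351 = 702
  C–H: 8 × 402 = 3216
  C=O: 2 × 826 = 1652
  O=O: 5 × 479 = 2395
  Σ(broken) = 7965 kJ
Bonds formed (products):
  C=O: 8 × 826 = 6608
  O–H: 8 × 477 = 3816
  Σ(formed) = 10424 kJ
ΔH = Σ(broken) − Σ(formed) = 7965 − 10424 = −2459 kJ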